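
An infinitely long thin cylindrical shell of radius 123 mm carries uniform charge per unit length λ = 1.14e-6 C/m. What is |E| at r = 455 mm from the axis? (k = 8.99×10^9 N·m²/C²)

Take a coaxial cylindrical Gaussian surface of radius r = 455 mm and length L (r > 123 mm).
The full line charge is enclosed: λ_enc = 1.14×10^-6 C/m.
Since E is radial and uniform over the curved surface, Φ = E·2πrL = Q_enc/ε₀ = λ_enc L/ε₀.
E = 2k|λ_enc|/r = 2(8.99×10^9)(1.14×10^-6)/(0.455) = 4.50×10^4 N/C.

|E| = 4.50×10^4 V/m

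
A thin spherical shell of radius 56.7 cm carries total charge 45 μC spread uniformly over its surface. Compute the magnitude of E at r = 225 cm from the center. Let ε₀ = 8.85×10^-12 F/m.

Use a concentric Gaussian sphere at r = 225 cm (r > 56.7 cm).
The entire shell is enclosed: Q_enc = 4.50×10^-5 C.
Gauss's law: E·4πr² = Q_enc/ε₀.
E = |Q_enc|/(4πε₀r²) = (4.50×10^-5)/(4π·8.85×10^-12·(2.25)²) = 7.99×10^4 N/C.

|E| ≈ 7.99×10^4 N/C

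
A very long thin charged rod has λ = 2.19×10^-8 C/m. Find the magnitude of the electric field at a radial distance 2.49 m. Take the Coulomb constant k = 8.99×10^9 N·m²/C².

By cylindrical symmetry E is radial; use a coaxial Gaussian cylinder of radius 2.49 m and length L.
Q_enc = λL, so λ_enc = 2.19e-8 C/m.
Gauss's law: E·2πrL = λ_enc L/ε₀.
E = 2k|λ_enc|/r = 2(8.99×10^9)(2.19×10^-8)/(2.49) = 158 N/C.

E = 158 V/m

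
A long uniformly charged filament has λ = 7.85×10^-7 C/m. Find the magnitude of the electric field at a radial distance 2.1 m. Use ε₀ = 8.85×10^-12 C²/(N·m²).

E ≈ 6.72×10^3 V/m

Take a coaxial cylindrical Gaussian surface of radius r = 2.1 m and length L.
Q_enc = λL, so λ_enc = 7.85e-7 C/m.
Gauss's law: E·2πrL = λ_enc L/ε₀.
E = |λ_enc|/(2πε₀r) = (7.85×10^-7)/(2π·8.85×10^-12·2.1) = 6.72×10^3 N/C.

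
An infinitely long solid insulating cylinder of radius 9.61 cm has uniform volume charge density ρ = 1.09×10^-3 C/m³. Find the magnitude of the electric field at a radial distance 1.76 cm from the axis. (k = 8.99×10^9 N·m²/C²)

1.08×10^6 N/C

Choose a coaxial cylinder of radius r = 1.76 cm (arbitrary length L) as the Gaussian surface (r < R).
Enclosed charge per unit length: λ_enc = ρ·πr² = (1.09×10^-3)π(0.0176)² = 1.061e-6 C/m.
By Gauss's law (flux through the curved wall only), E·2πrL = λ_enc L/ε₀.
E = 2k|λ_enc|/r = 2(8.99×10^9)(1.061e-6)/(0.0176) = 1.08×10^6 N/C.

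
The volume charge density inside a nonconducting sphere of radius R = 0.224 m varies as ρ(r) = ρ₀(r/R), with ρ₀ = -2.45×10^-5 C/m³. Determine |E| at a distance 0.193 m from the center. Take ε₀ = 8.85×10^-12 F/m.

E ≈ 1.15×10^5 N/C

Symmetry ⇒ E = E(r) r̂. Gaussian sphere of radius r = 0.193 m (r < R).
Q_enc = ∫₀^r ρ(r')·4πr'² dr' = (4πρ₀/R) ∫₀^r r'^3 dr' = 4πρ₀ r^4/(4·R) = -4.768×10^-7 C.
Gauss's law: E·4πr² = Q_enc/ε₀.
E = |Q_enc|/(4πε₀r²) = (4.768×10^-7)/(4π·8.85×10^-12·(0.193)²) = 1.15e5 N/C.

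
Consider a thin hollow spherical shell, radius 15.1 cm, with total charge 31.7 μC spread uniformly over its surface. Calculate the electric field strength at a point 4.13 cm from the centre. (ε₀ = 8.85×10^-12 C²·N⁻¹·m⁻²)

|E| = 0 N/C

By spherical symmetry E is radial; choose a Gaussian sphere of radius r = 4.13 cm (inside the shell, r < 15.1 cm).
No charge lies within this surface, so Q_enc = 0 and Gauss's law gives E·4πr² = 0 ⇒ E = 0.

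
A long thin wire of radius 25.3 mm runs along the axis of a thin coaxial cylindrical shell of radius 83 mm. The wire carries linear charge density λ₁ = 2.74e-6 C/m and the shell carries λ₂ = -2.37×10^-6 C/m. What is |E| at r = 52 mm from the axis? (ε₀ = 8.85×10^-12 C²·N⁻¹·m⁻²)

|E| = 9.48×10^5 N/C

Coaxial Gaussian cylinder, radius r = 52 mm, length L (between the conductors, 25.3 mm < r < 83 mm).
The shell at 83 mm lies outside the Gaussian surface, so λ_enc = λ₁ = 2.74e-6 C/m.
Gauss's law: E·2πrL = λ_enc L/ε₀.
E = |λ_enc|/(2πε₀r) = (2.74×10^-6)/(2π·8.85×10^-12·0.052) = 9.48e5 N/C.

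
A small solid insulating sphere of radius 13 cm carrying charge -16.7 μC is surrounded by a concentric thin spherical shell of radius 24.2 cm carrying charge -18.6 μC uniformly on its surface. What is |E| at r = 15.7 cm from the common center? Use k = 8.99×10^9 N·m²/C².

Take a concentric spherical Gaussian surface of radius r = 15.7 cm (between the bodies, 13 cm < r < 24.2 cm).
Only the inner charge is enclosed; the outer shell contributes nothing inside itself. Q_enc = -16.7 μC = -1.67×10^-5 C.
Applying ∮E·dA = Q_enc/ε₀ with Φ = E(4πr²):
E = k|Q_enc|/r² = (8.99×10^9)(1.67e-5)/(0.157)² = 6.09×10^6 N/C.

|E| = 6.09e6 N/C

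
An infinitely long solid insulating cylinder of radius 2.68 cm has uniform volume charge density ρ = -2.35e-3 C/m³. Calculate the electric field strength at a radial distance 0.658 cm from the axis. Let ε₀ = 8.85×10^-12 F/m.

Choose a coaxial cylinder of radius r = 0.658 cm (arbitrary length L) as the Gaussian surface (r < R).
Charge inside radius r per length L is ρ·πr²·L, so λ_enc = ρπr² = -3.196×10^-7 C/m.
By Gauss's law (flux through the curved wall only), E·2πrL = λ_enc L/ε₀.
E = |λ_enc|/(2πε₀r) = (3.196×10^-7)/(2π·8.85×10^-12·0.00658) = 8.74e5 N/C.

E ≈ 8.74×10^5 N/C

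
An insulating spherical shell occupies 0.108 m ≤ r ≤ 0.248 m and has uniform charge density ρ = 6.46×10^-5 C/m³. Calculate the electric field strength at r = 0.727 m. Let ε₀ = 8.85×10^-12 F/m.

|E| ≈ 6.44×10^4 V/m

Use a concentric Gaussian sphere at r = 0.727 m (r > 0.248 m, enclosing the whole shell).
Q_enc = ρ·(4π/3)(b³ − a³) = (6.46×10^-5)·(4π/3)·((0.248)³ − (0.108)³) = 3.787e-6 C.
Since E is radial and uniform over the Gaussian sphere, Φ = E·4πr² = Q_enc/ε₀.
E = |Q_enc|/(4πε₀r²) = (3.787×10^-6)/(4π·8.85×10^-12·(0.727)²) = 6.44×10^4 N/C.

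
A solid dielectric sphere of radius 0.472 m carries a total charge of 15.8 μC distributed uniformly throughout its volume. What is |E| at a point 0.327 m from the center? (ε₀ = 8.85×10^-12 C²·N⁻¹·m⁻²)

Take a concentric spherical Gaussian surface of radius r = 0.327 m (r < R).
Only the charge within r is enclosed: Q_enc = Q·(r/R)³ = (15.8 μC)·(0.327 m/0.472 m)³ = 5.254e-6 C.
Gauss's law: E·4πr² = Q_enc/ε₀.
E = |Q_enc|/(4πε₀r²) = (5.254×10^-6)/(4π·8.85×10^-12·(0.327)²) = 4.42×10^5 N/C.

E = 4.42×10^5 V/m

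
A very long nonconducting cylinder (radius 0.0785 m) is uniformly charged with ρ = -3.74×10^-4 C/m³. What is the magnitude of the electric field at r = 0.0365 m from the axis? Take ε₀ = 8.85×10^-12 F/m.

|E| = 7.71×10^5 V/m

Coaxial Gaussian cylinder, radius r = 0.0365 m, length L (r < R).
Enclosed charge per unit length: λ_enc = ρ·πr² = (-3.74e-4)π(0.0365)² = -1.565e-6 C/m.
Gauss's law: E·2πrL = λ_enc L/ε₀.
E = |λ_enc|/(2πε₀r) = (1.565e-6)/(2π·8.85×10^-12·0.0365) = 7.71e5 N/C.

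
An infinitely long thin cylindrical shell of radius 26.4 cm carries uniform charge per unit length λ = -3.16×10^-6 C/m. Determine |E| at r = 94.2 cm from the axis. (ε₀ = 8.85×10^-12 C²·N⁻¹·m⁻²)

|E| = 6.03e4 V/m

Coaxial Gaussian cylinder, radius r = 94.2 cm, length L (r > 26.4 cm).
The full line charge is enclosed: λ_enc = -3.16×10^-6 C/m.
Gauss's law: E·2πrL = λ_enc L/ε₀.
E = |λ_enc|/(2πε₀r) = (3.16×10^-6)/(2π·8.85×10^-12·0.942) = 6.03×10^4 N/C.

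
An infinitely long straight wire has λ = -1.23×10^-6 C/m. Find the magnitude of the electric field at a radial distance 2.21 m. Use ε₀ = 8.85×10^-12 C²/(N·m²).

|E| ≈ 1.00×10^4 N/C

Coaxial Gaussian cylinder, radius r = 2.21 m, length L.
Q_enc = λL, so λ_enc = -1.23×10^-6 C/m.
Since E is radial and uniform over the curved surface, Φ = E·2πrL = Q_enc/ε₀ = λ_enc L/ε₀.
E = |λ_enc|/(2πε₀r) = (1.23e-6)/(2π·8.85×10^-12·2.21) = 1.00e4 N/C.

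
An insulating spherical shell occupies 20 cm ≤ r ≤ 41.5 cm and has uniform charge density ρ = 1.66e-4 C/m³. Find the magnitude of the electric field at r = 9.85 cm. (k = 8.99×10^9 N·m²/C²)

E = 0

Take a concentric spherical Gaussian surface of radius r = 9.85 cm (r < 20 cm, inside the empty cavity).
Q_enc = 0 (all charge lies at larger r); Gauss's law gives E = 0.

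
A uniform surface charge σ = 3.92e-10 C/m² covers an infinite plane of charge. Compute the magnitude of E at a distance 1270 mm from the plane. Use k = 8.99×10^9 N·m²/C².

Choose a cylindrical pillbox piercing the sheet, end faces (area A) parallel to it.
Only the two end caps contribute flux: Φ = 2EA. With Q_enc = σA, Gauss's law gives E = |σ|/(2ε₀).
E = 2πk|σ| = 2π(8.99×10^9)(3.92e-10) = 22.1 N/C.

E = 22.1 N/C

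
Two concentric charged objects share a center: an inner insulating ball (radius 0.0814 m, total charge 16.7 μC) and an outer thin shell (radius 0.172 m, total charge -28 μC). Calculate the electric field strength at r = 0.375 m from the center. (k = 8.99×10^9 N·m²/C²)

Symmetry ⇒ E = E(r) r̂. Gaussian sphere of radius r = 0.375 m (r > 0.172 m, enclosing both).
Q_enc = (16.7 μC) + (-28 μC) = -1.13e-5 C.
Since E is radial and uniform over the Gaussian sphere, Φ = E·4πr² = Q_enc/ε₀.
E = k|Q_enc|/r² = (8.99×10^9)(1.13×10^-5)/(0.375)² = 7.22e5 N/C.

|E| ≈ 7.22×10^5 V/m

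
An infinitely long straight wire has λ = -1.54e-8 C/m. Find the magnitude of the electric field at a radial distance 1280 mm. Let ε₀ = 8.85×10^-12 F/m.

E = 216 V/m

Coaxial Gaussian cylinder, radius r = 1280 mm, length L.
Q_enc = λL, so λ_enc = -1.54×10^-8 C/m.
Since E is radial and uniform over the curved surface, Φ = E·2πrL = Q_enc/ε₀ = λ_enc L/ε₀.
E = |λ_enc|/(2πε₀r) = (1.54e-8)/(2π·8.85×10^-12·1.28) = 216 N/C.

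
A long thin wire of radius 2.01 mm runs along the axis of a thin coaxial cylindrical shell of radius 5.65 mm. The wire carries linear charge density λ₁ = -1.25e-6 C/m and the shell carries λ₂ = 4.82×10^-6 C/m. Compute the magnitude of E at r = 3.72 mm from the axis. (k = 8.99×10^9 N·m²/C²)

|E| = 6.04e6 N/C

By cylindrical symmetry E is radial; use a coaxial Gaussian cylinder of radius 3.72 mm and length L (between the conductors, 2.01 mm < r < 5.65 mm).
Only the inner wire is enclosed; the outer shell contributes nothing inside itself. λ_enc = λ₁ = -1.25×10^-6 C/m.
Since E is radial and uniform over the curved surface, Φ = E·2πrL = Q_enc/ε₀ = λ_enc L/ε₀.
E = 2k|λ_enc|/r = 2(8.99×10^9)(1.25×10^-6)/(0.00372) = 6.04×10^6 N/C.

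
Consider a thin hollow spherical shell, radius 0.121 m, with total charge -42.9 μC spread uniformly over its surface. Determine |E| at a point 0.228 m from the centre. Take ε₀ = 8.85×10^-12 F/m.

Symmetry ⇒ E = E(r) r̂. Gaussian sphere of radius r = 0.228 m (r > 0.121 m).
The entire shell is enclosed: Q_enc = -4.29×10^-5 C.
By Gauss's law, ∮E·dA = E·4πr² = Q_enc/ε₀.
E = |Q_enc|/(4πε₀r²) = (4.29×10^-5)/(4π·8.85×10^-12·(0.228)²) = 7.42e6 N/C.

|E| = 7.42×10^6 V/m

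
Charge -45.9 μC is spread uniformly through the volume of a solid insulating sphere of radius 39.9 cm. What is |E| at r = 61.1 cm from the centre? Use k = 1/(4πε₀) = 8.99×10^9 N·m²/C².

Symmetry ⇒ E = E(r) r̂. Gaussian sphere of radius r = 61.1 cm (r > R, so the entire charge is enclosed).
Q_enc = -45.9 μC = -4.59e-5 C.
Gauss's law: E·4πr² = Q_enc/ε₀.
E = k|Q_enc|/r² = (8.99×10^9)(4.59×10^-5)/(0.611)² = 1.11×10^6 N/C.

|E| = 1.11e6 N/C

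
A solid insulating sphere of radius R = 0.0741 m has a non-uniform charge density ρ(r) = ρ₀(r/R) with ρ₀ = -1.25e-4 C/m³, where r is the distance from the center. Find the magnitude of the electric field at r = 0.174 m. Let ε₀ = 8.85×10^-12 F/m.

By spherical symmetry E is radial; choose a Gaussian sphere of radius r = 0.174 m (r > R, all charge enclosed).
Q_enc = 4π ∫₀^R ρ₀(r'/R)^1 r'² dr' = 4πρ₀R³/4 = -1.598×10^-7 C.
By Gauss's law, ∮E·dA = E·4πr² = Q_enc/ε₀.
E = |Q_enc|/(4πε₀r²) = (1.598e-7)/(4π·8.85×10^-12·(0.174)²) = 4.75e4 N/C.

|E| = 4.75×10^4 N/C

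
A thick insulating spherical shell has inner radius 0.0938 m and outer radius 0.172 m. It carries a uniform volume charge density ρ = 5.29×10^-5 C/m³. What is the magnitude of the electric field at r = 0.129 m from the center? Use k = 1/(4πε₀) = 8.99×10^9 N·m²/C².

Symmetry ⇒ E = E(r) r̂. Gaussian sphere of radius r = 0.129 m (within the shell material, 0.0938 m < r < 0.172 m).
Only the shell between 0.0938 m and r is enclosed: Q_enc = ρ·(4π/3)(r³ − a³) = (5.29×10^-5)·(4π/3)·((0.129)³ − (0.0938)³) = 2.928×10^-7 C.
Applying ∮E·dA = Q_enc/ε₀ with Φ = E(4πr²):
E = k|Q_enc|/r² = (8.99×10^9)(2.928×10^-7)/(0.129)² = 1.58×10^5 N/C.

|E| = 1.58e5 V/m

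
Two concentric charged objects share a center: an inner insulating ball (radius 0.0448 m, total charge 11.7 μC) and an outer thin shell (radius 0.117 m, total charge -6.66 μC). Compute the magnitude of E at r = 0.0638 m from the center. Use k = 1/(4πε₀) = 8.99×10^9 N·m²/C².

Take a concentric spherical Gaussian surface of radius r = 0.0638 m (between the bodies, 0.0448 m < r < 0.117 m).
Only the inner charge is enclosed; the outer shell contributes nothing inside itself. Q_enc = 11.7 μC = 1.17×10^-5 C.
Gauss's law: E·4πr² = Q_enc/ε₀.
E = k|Q_enc|/r² = (8.99×10^9)(1.17e-5)/(0.0638)² = 2.58×10^7 N/C.

E ≈ 2.58e7 V/m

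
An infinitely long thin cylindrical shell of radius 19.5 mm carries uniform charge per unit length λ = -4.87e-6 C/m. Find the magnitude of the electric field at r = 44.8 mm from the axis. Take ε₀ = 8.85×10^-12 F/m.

|E| ≈ 1.95×10^6 V/m

By cylindrical symmetry E is radial; use a coaxial Gaussian cylinder of radius 44.8 mm and length L (r > 19.5 mm).
The full line charge is enclosed: λ_enc = -4.87e-6 C/m.
Since E is radial and uniform over the curved surface, Φ = E·2πrL = Q_enc/ε₀ = λ_enc L/ε₀.
E = |λ_enc|/(2πε₀r) = (4.87×10^-6)/(2π·8.85×10^-12·0.0448) = 1.95×10^6 N/C.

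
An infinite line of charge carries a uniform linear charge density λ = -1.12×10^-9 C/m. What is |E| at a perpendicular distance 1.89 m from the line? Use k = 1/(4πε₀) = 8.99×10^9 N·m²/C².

Coaxial Gaussian cylinder, radius r = 1.89 m, length L.
Q_enc = λL, so λ_enc = -1.12e-9 C/m.
By Gauss's law (flux through the curved wall only), E·2πrL = λ_enc L/ε₀.
E = 2k|λ_enc|/r = 2(8.99×10^9)(1.12e-9)/(1.89) = 10.7 N/C.

10.7 V/m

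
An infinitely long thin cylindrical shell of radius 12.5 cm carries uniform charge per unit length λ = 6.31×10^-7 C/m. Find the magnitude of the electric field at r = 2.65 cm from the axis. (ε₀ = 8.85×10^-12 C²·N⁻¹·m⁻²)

Take a coaxial cylindrical Gaussian surface of radius r = 2.65 cm and length L (r < 12.5 cm, inside the shell).
No charge is enclosed, so Gauss's law gives E·2πrL = 0 ⇒ E = 0.

|E| = 0 V/m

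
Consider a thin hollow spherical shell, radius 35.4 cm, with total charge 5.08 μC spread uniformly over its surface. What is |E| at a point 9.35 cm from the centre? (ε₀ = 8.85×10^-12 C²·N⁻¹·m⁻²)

E = 0 (no enclosed charge)

Symmetry ⇒ E = E(r) r̂. Gaussian sphere of radius r = 9.35 cm (inside the shell, r < 35.4 cm).
No charge lies within this surface, so Q_enc = 0 and Gauss's law gives E·4πr² = 0 ⇒ E = 0.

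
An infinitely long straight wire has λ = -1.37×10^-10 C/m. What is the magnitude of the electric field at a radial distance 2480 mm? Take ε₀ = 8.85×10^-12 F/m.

|E| = 0.993 N/C

Coaxial Gaussian cylinder, radius r = 2480 mm, length L.
Q_enc = λL, so λ_enc = -1.37e-10 C/m.
Since E is radial and uniform over the curved surface, Φ = E·2πrL = Q_enc/ε₀ = λ_enc L/ε₀.
E = |λ_enc|/(2πε₀r) = (1.37e-10)/(2π·8.85×10^-12·2.48) = 0.993 N/C.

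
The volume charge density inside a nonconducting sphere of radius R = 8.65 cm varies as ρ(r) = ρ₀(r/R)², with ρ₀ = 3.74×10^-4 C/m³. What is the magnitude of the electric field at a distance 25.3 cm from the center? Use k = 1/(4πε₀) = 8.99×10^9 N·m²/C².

Symmetry ⇒ E = E(r) r̂. Gaussian sphere of radius r = 25.3 cm (r > R, all charge enclosed).
Q_enc = 4π ∫₀^R ρ₀(r'/R)^2 r'² dr' = 4πρ₀R³/5 = 6.084e-7 C.
By Gauss's law, ∮E·dA = E·4πr² = Q_enc/ε₀.
E = k|Q_enc|/r² = (8.99×10^9)(6.084×10^-7)/(0.253)² = 8.54×10^4 N/C.

E ≈ 8.54e4 N/C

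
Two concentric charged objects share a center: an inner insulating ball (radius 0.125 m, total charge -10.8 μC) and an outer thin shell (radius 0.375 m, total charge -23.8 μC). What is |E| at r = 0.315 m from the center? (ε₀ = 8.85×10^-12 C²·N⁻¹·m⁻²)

E = 9.79×10^5 N/C

Use a concentric Gaussian sphere at r = 0.315 m (between the bodies, 0.125 m < r < 0.375 m).
Only the inner charge is enclosed; the outer shell contributes nothing inside itself. Q_enc = -10.8 μC = -1.08×10^-5 C.
Applying ∮E·dA = Q_enc/ε₀ with Φ = E(4πr²):
E = |Q_enc|/(4πε₀r²) = (1.08e-5)/(4π·8.85×10^-12·(0.315)²) = 9.79e5 N/C.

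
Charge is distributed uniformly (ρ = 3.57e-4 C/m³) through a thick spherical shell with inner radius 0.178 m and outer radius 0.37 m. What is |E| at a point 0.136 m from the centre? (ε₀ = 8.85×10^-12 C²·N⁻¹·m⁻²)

E = 0 (no enclosed charge)

Use a concentric Gaussian sphere at r = 0.136 m (r < 0.178 m, inside the empty cavity).
Q_enc = 0 (all charge lies at larger r); Gauss's law gives E = 0.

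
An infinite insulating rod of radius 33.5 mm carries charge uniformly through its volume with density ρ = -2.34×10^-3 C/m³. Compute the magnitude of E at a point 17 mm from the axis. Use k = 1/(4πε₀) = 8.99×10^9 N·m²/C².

|E| = 2.25e6 N/C

By cylindrical symmetry E is radial; use a coaxial Gaussian cylinder of radius 17 mm and length L (r < R).
Enclosed charge per unit length: λ_enc = ρ·πr² = (-2.34×10^-3)π(0.017)² = -2.125×10^-6 C/m.
By Gauss's law (flux through the curved wall only), E·2πrL = λ_enc L/ε₀.
E = 2k|λ_enc|/r = 2(8.99×10^9)(2.125e-6)/(0.017) = 2.25×10^6 N/C.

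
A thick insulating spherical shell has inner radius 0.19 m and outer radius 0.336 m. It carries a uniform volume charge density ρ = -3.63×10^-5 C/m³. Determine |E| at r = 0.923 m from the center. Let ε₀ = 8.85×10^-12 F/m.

Use a concentric Gaussian sphere at r = 0.923 m (r > 0.336 m, enclosing the whole shell).
Q_enc = ρ·(4π/3)(b³ − a³) = (-3.63×10^-5)·(4π/3)·((0.336)³ − (0.19)³) = -4.725×10^-6 C.
Since E is radial and uniform over the Gaussian sphere, Φ = E·4πr² = Q_enc/ε₀.
E = |Q_enc|/(4πε₀r²) = (4.725×10^-6)/(4π·8.85×10^-12·(0.923)²) = 4.99×10^4 N/C.

E ≈ 4.99e4 V/m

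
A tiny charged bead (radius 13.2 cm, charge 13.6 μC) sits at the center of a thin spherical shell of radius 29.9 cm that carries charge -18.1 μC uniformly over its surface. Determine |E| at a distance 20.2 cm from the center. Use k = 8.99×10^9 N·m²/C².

3.00×10^6 N/C

Take a concentric spherical Gaussian surface of radius r = 20.2 cm (between the bodies, 13.2 cm < r < 29.9 cm).
Only the inner charge is enclosed; the outer shell contributes nothing inside itself. Q_enc = 13.6 μC = 1.36e-5 C.
Gauss's law: E·4πr² = Q_enc/ε₀.
E = k|Q_enc|/r² = (8.99×10^9)(1.36×10^-5)/(0.202)² = 3.00×10^6 N/C.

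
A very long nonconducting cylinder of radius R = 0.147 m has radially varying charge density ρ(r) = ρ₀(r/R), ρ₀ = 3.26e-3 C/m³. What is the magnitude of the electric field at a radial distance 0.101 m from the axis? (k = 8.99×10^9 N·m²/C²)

By cylindrical symmetry E is radial; use a coaxial Gaussian cylinder of radius 0.101 m and length L (r < R).
λ_enc = ∫₀^r ρ(r')·2πr' dr' = (2πρ₀/R)·r^3/3 = 4.785×10^-5 C/m.
Applying ∮E·dA = Q_enc/ε₀ with the end caps contributing no flux:
E = 2k|λ_enc|/r = 2(8.99×10^9)(4.785×10^-5)/(0.101) = 8.52e6 N/C.

8.52×10^6 N/C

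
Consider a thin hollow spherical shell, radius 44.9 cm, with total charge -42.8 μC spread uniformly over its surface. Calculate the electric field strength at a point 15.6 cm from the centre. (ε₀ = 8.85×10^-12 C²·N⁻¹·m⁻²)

|E| = 0 N/C

Use a concentric Gaussian sphere at r = 15.6 cm (inside the shell, r < 44.9 cm).
All the charge is outside the Gaussian surface: Q_enc = 0, hence E = 0 everywhere inside the shell.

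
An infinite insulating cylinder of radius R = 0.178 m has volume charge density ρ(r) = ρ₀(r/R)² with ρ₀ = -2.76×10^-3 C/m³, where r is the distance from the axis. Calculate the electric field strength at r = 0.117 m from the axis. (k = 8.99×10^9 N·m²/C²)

Choose a coaxial cylinder of radius r = 0.117 m (arbitrary length L) as the Gaussian surface (r < R).
Integrating ρ over the cross-section to radius r: λ_enc = (2πρ₀/R²) ∫₀^r r'^3 dr' = 2πρ₀ r^4/(4·R²) = -2.564e-5 C/m.
Applying ∮E·dA = Q_enc/ε₀ with the end caps contributing no flux:
E = 2k|λ_enc|/r = 2(8.99×10^9)(2.564×10^-5)/(0.117) = 3.94e6 N/C.

|E| = 3.94×10^6 N/C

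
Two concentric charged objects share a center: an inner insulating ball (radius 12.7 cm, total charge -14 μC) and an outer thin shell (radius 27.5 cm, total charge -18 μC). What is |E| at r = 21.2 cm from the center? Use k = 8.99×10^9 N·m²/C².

E ≈ 2.80×10^6 N/C

Symmetry ⇒ E = E(r) r̂. Gaussian sphere of radius r = 21.2 cm (between the bodies, 12.7 cm < r < 27.5 cm).
Only the inner charge is enclosed; the outer shell contributes nothing inside itself. Q_enc = -14 μC = -1.40e-5 C.
Applying ∮E·dA = Q_enc/ε₀ with Φ = E(4πr²):
E = k|Q_enc|/r² = (8.99×10^9)(1.40e-5)/(0.212)² = 2.80×10^6 N/C.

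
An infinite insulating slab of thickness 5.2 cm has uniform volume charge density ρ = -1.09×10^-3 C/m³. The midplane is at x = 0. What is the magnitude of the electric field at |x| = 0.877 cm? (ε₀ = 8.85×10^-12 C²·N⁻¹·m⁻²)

By symmetry E is perpendicular to the slab. A Gaussian pillbox from −0.877 cm to +0.877 cm (face area A) lies entirely within the slab.
Q_enc = ρ·(2x)·A and flux = 2EA, so 2EA = 2ρxA/ε₀ ⇒ E = |ρ|x/ε₀.
E = (1.09e-3)(0.00877)/(8.85×10^-12) = 1.08×10^6 N/C.

|E| = 1.08×10^6 N/C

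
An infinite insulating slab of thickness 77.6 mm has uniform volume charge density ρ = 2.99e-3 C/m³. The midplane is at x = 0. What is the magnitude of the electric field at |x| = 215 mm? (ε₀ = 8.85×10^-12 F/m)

The point |x| = 215 mm lies outside the slab (half-thickness 0.0388 m). A symmetric pillbox spanning the full slab encloses Q_enc = ρ·d·A.
Flux = 2EA ⇒ E = |ρ|d/(2ε₀), independent of distance outside.
E = (2.99×10^-3)(0.0776)/(2·8.85×10^-12) = 1.31×10^7 N/C.

|E| = 1.31e7 N/C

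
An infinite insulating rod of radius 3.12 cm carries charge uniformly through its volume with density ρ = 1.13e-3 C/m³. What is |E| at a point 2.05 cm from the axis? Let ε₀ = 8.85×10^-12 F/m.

1.31×10^6 N/C

Take a coaxial cylindrical Gaussian surface of radius r = 2.05 cm and length L (r < R).
Enclosed charge per unit length: λ_enc = ρ·πr² = (1.13e-3)π(0.0205)² = 1.492e-6 C/m.
Applying ∮E·dA = Q_enc/ε₀ with the end caps contributing no flux:
E = |λ_enc|/(2πε₀r) = (1.492×10^-6)/(2π·8.85×10^-12·0.0205) = 1.31×10^6 N/C.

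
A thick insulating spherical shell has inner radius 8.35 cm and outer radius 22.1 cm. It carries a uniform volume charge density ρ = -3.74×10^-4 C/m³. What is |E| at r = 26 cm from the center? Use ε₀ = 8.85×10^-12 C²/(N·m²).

E = 2.13×10^6 V/m

By spherical symmetry E is radial; choose a Gaussian sphere of radius r = 26 cm (r > 22.1 cm, enclosing the whole shell).
Q_enc = ρ·(4π/3)(b³ − a³) = (-3.74×10^-4)·(4π/3)·((0.221)³ − (0.0835)³) = -1.60×10^-5 C.
Gauss's law: E·4πr² = Q_enc/ε₀.
E = |Q_enc|/(4πε₀r²) = (1.60e-5)/(4π·8.85×10^-12·(0.26)²) = 2.13×10^6 N/C.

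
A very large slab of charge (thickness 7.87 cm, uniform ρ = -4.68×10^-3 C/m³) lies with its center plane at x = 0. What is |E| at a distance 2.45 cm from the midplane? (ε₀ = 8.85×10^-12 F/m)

1.30×10^7 N/C

By symmetry E is perpendicular to the slab. A Gaussian pillbox from −2.45 cm to +2.45 cm (face area A) lies entirely within the slab.
Q_enc = ρ·(2x)·A and flux = 2EA, so 2EA = 2ρxA/ε₀ ⇒ E = |ρ|x/ε₀.
E = (4.68e-3)(0.0245)/(8.85×10^-12) = 1.30e7 N/C.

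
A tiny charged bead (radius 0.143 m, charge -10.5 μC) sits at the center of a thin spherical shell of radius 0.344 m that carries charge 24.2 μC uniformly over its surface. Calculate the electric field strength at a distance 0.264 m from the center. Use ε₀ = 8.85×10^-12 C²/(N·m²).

Symmetry ⇒ E = E(r) r̂. Gaussian sphere of radius r = 0.264 m (between the bodies, 0.143 m < r < 0.344 m).
The shell at 0.344 m lies outside the Gaussian surface, so Q_enc = -10.5 μC = -1.05×10^-5 C.
Applying ∮E·dA = Q_enc/ε₀ with Φ = E(4πr²):
E = |Q_enc|/(4πε₀r²) = (1.05×10^-5)/(4π·8.85×10^-12·(0.264)²) = 1.35×10^6 N/C.

|E| = 1.35×10^6 N/C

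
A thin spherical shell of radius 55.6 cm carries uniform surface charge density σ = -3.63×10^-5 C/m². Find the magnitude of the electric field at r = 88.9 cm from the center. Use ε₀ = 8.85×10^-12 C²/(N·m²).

Use a concentric Gaussian sphere at r = 88.9 cm (r > 55.6 cm).
The entire shell is enclosed: Q_enc = σ·4πR² = (-3.63e-5)·4π·(0.556)² = -1.41×10^-4 C.
Gauss's law: E·4πr² = Q_enc/ε₀.
E = |Q_enc|/(4πε₀r²) = (1.41e-4)/(4π·8.85×10^-12·(0.889)²) = 1.60×10^6 N/C.

|E| ≈ 1.60×10^6 N/C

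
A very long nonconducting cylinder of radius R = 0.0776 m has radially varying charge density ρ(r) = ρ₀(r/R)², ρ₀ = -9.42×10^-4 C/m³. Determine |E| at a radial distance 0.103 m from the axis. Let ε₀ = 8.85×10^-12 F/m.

E ≈ 1.56e6 N/C

Take a coaxial cylindrical Gaussian surface of radius r = 0.103 m and length L (r > R, full charge per length enclosed).
λ_enc = 2π ∫₀^R ρ₀(r'/R)^2 r' dr' = 2πρ₀R²/4 = -8.91×10^-6 C/m.
Since E is radial and uniform over the curved surface, Φ = E·2πrL = Q_enc/ε₀ = λ_enc L/ε₀.
E = |λ_enc|/(2πε₀r) = (8.91×10^-6)/(2π·8.85×10^-12·0.103) = 1.56×10^6 N/C.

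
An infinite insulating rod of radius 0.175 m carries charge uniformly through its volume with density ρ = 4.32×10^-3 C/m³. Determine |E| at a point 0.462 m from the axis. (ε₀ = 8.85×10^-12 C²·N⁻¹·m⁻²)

1.62×10^7 V/m

Choose a coaxial cylinder of radius r = 0.462 m (arbitrary length L) as the Gaussian surface (r > 0.175 m, full cross-section enclosed).
λ_enc = ρ·πR² = (4.32×10^-3)π(0.175)² = 4.156×10^-4 C/m.
Since E is radial and uniform over the curved surface, Φ = E·2πrL = Q_enc/ε₀ = λ_enc L/ε₀.
E = |λ_enc|/(2πε₀r) = (4.156e-4)/(2π·8.85×10^-12·0.462) = 1.62×10^7 N/C.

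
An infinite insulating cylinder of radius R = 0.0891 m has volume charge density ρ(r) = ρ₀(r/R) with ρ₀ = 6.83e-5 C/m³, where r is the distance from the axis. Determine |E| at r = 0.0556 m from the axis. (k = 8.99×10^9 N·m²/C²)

Take a coaxial cylindrical Gaussian surface of radius r = 0.0556 m and length L (r < R).
λ_enc = ∫₀^r ρ(r')·2πr' dr' = (2πρ₀/R)·r^3/3 = 2.759e-7 C/m.
Applying ∮E·dA = Q_enc/ε₀ with the end caps contributing no flux:
E = 2k|λ_enc|/r = 2(8.99×10^9)(2.759×10^-7)/(0.0556) = 8.92×10^4 N/C.

E ≈ 8.92×10^4 V/m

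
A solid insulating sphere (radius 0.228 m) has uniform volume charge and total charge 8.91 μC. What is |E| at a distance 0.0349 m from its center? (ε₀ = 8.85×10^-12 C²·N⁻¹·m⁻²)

|E| ≈ 2.36×10^5 V/m

Symmetry ⇒ E = E(r) r̂. Gaussian sphere of radius r = 0.0349 m (r < R).
Only the charge within r is enclosed: Q_enc = Q·(r/R)³ = (8.91 μC)·(0.0349 m/0.228 m)³ = 3.196e-8 C.
Applying ∮E·dA = Q_enc/ε₀ with Φ = E(4πr²):
E = |Q_enc|/(4πε₀r²) = (3.196×10^-8)/(4π·8.85×10^-12·(0.0349)²) = 2.36×10^5 N/C.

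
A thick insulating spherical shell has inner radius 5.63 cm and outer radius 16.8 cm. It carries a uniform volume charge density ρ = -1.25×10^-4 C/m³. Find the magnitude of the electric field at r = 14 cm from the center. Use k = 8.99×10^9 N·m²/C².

|E| = 6.16e5 N/C

Use a concentric Gaussian sphere at r = 14 cm (within the shell material, 5.63 cm < r < 16.8 cm).
Only the shell between 5.63 cm and r is enclosed: Q_enc = ρ·(4π/3)(r³ − a³) = (-1.25×10^-4)·(4π/3)·((0.14)³ − (0.0563)³) = -1.343×10^-6 C.
Since E is radial and uniform over the Gaussian sphere, Φ = E·4πr² = Q_enc/ε₀.
E = k|Q_enc|/r² = (8.99×10^9)(1.343×10^-6)/(0.14)² = 6.16e5 N/C.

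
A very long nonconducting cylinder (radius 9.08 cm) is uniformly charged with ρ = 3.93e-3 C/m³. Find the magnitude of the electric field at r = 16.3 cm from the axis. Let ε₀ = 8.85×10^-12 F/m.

E = 1.12×10^7 N/C

By cylindrical symmetry E is radial; use a coaxial Gaussian cylinder of radius 16.3 cm and length L (r > 9.08 cm, full cross-section enclosed).
λ_enc = ρ·πR² = (3.93×10^-3)π(0.0908)² = 1.018×10^-4 C/m.
Since E is radial and uniform over the curved surface, Φ = E·2πrL = Q_enc/ε₀ = λ_enc L/ε₀.
E = |λ_enc|/(2πε₀r) = (1.018e-4)/(2π·8.85×10^-12·0.163) = 1.12×10^7 N/C.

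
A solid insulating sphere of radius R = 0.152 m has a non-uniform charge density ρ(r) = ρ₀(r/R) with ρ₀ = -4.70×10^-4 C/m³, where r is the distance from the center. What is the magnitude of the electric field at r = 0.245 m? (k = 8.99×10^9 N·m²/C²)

|E| = 7.77×10^5 V/m

Take a concentric spherical Gaussian surface of radius r = 0.245 m (r > R, all charge enclosed).
Q_enc = 4π ∫₀^R ρ₀(r'/R)^1 r'² dr' = 4πρ₀R³/4 = -5.185×10^-6 C.
Applying ∮E·dA = Q_enc/ε₀ with Φ = E(4πr²):
E = k|Q_enc|/r² = (8.99×10^9)(5.185×10^-6)/(0.245)² = 7.77e5 N/C.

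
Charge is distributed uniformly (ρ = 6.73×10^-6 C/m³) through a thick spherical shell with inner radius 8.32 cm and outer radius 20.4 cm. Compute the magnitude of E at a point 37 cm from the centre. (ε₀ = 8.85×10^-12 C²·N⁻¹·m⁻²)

By spherical symmetry E is radial; choose a Gaussian sphere of radius r = 37 cm (r > 20.4 cm, enclosing the whole shell).
Q_enc = ρ·(4π/3)(b³ − a³) = (6.73×10^-6)·(4π/3)·((0.204)³ − (0.0832)³) = 2.231×10^-7 C.
Gauss's law: E·4πr² = Q_enc/ε₀.
E = |Q_enc|/(4πε₀r²) = (2.231×10^-7)/(4π·8.85×10^-12·(0.37)²) = 1.47×10^4 N/C.

E ≈ 1.47e4 N/C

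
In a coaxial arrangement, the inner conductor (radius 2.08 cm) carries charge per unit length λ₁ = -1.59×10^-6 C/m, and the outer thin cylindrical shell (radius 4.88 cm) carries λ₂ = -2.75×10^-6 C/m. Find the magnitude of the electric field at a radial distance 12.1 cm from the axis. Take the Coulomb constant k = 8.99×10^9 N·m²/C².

|E| = 6.45×10^5 V/m

By cylindrical symmetry E is radial; use a coaxial Gaussian cylinder of radius 12.1 cm and length L (r > 4.88 cm, enclosing both).
λ_enc = λ₁ + λ₂ = (-1.59e-6) + (-2.75×10^-6) = -4.34×10^-6 C/m.
Applying ∮E·dA = Q_enc/ε₀ with the end caps contributing no flux:
E = 2k|λ_enc|/r = 2(8.99×10^9)(4.34×10^-6)/(0.121) = 6.45e5 N/C.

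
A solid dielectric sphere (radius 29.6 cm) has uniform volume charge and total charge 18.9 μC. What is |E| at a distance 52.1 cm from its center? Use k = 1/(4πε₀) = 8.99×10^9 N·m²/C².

Take a concentric spherical Gaussian surface of radius r = 52.1 cm (r > R, so the entire charge is enclosed).
Q_enc = 18.9 μC = 1.89e-5 C.
Applying ∮E·dA = Q_enc/ε₀ with Φ = E(4πr²):
E = k|Q_enc|/r² = (8.99×10^9)(1.89×10^-5)/(0.521)² = 6.26×10^5 N/C.

E ≈ 6.26e5 N/C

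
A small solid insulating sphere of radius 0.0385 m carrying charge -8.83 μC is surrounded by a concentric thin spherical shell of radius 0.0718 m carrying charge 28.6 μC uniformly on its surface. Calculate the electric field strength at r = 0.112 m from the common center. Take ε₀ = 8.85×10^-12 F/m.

Take a concentric spherical Gaussian surface of radius r = 0.112 m (r > 0.0718 m, enclosing both).
Q_enc = (-8.83 μC) + (28.6 μC) = 1.977e-5 C.
Since E is radial and uniform over the Gaussian sphere, Φ = E·4πr² = Q_enc/ε₀.
E = |Q_enc|/(4πε₀r²) = (1.977e-5)/(4π·8.85×10^-12·(0.112)²) = 1.42×10^7 N/C.

E ≈ 1.42×10^7 N/C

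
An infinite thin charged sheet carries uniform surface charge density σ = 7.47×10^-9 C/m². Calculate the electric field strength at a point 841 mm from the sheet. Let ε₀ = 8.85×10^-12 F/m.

|E| ≈ 422 V/m

Choose a cylindrical pillbox piercing the sheet, end faces (area A) parallel to it.
Flux Φ = 2EA and Q_enc = σA, so 2EA = σA/ε₀ ⇒ E = |σ|/(2ε₀), independent of distance.
E = |σ|/(2ε₀) = (7.47e-9)/(2·8.85×10^-12) = 422 N/C.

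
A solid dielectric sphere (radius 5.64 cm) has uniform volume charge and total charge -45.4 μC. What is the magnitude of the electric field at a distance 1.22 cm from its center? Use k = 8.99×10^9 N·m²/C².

By spherical symmetry E is radial; choose a Gaussian sphere of radius r = 1.22 cm (r < R).
Only the charge within r is enclosed: Q_enc = Q·(r/R)³ = (-45.4 μC)·(1.22 cm/5.64 cm)³ = -4.595e-7 C.
Gauss's law: E·4πr² = Q_enc/ε₀.
E = k|Q_enc|/r² = (8.99×10^9)(4.595×10^-7)/(0.0122)² = 2.78×10^7 N/C.

|E| = 2.78×10^7 V/m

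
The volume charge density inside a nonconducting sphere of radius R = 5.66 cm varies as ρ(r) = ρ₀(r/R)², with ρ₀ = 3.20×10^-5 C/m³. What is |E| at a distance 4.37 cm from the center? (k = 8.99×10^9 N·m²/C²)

E = 1.88×10^4 V/m

Symmetry ⇒ E = E(r) r̂. Gaussian sphere of radius r = 4.37 cm (r < R).
Integrate the density: Q_enc = 4π ∫₀^r ρ₀(r'/R)^2 r'² dr' = 4πρ₀ r^5/(5·R²) = 4.001e-9 C.
Since E is radial and uniform over the Gaussian sphere, Φ = E·4πr² = Q_enc/ε₀.
E = k|Q_enc|/r² = (8.99×10^9)(4.001e-9)/(0.0437)² = 1.88e4 N/C.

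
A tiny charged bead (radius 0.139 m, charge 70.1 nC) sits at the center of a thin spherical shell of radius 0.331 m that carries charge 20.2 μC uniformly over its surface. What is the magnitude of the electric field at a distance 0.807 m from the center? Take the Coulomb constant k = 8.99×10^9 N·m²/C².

By spherical symmetry E is radial; choose a Gaussian sphere of radius r = 0.807 m (r > 0.331 m, enclosing both).
Q_enc = (70.1 nC) + (20.2 μC) = 2.027×10^-5 C.
Gauss's law: E·4πr² = Q_enc/ε₀.
E = k|Q_enc|/r² = (8.99×10^9)(2.027e-5)/(0.807)² = 2.80×10^5 N/C.

2.80e5 N/C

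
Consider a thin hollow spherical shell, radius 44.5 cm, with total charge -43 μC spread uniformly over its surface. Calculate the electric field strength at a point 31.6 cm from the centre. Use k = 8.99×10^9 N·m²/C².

Symmetry ⇒ E = E(r) r̂. Gaussian sphere of radius r = 31.6 cm (inside the shell, r < 44.5 cm).
All the charge is outside the Gaussian surface: Q_enc = 0, hence E = 0 everywhere inside the shell.

|E| = 0 N/C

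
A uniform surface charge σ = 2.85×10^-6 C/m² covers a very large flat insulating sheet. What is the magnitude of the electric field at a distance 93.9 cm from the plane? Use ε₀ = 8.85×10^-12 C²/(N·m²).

1.61e5 N/C

Choose a cylindrical pillbox piercing the sheet, end faces (area A) parallel to it.
Only the two end caps contribute flux: Φ = 2EA. With Q_enc = σA, Gauss's law gives E = |σ|/(2ε₀).
E = |σ|/(2ε₀) = (2.85×10^-6)/(2·8.85×10^-12) = 1.61×10^5 N/C.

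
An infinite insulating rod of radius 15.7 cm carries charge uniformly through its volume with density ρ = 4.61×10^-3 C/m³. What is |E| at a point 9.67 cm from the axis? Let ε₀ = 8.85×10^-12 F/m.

Take a coaxial cylindrical Gaussian surface of radius r = 9.67 cm and length L (r < R).
Charge inside radius r per length L is ρ·πr²·L, so λ_enc = ρπr² = 1.354×10^-4 C/m.
Gauss's law: E·2πrL = λ_enc L/ε₀.
E = |λ_enc|/(2πε₀r) = (1.354×10^-4)/(2π·8.85×10^-12·0.0967) = 2.52×10^7 N/C.

E = 2.52×10^7 V/m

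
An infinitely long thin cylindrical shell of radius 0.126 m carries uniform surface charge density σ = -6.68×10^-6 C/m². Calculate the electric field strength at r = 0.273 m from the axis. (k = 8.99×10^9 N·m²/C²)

3.48×10^5 N/C

By cylindrical symmetry E is radial; use a coaxial Gaussian cylinder of radius 0.273 m and length L (r > 0.126 m).
The whole shell is enclosed: λ_enc = σ·2πR = (-6.68×10^-6)·2π·(0.126) = -5.288e-6 C/m.
Applying ∮E·dA = Q_enc/ε₀ with the end caps contributing no flux:
E = 2k|λ_enc|/r = 2(8.99×10^9)(5.288×10^-6)/(0.273) = 3.48×10^5 N/C.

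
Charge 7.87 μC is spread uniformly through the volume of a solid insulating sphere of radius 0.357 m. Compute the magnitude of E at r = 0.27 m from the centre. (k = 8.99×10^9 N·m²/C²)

4.20×10^5 V/m

Use a concentric Gaussian sphere at r = 0.27 m (r < R).
Only the charge within r is enclosed: Q_enc = Q·(r/R)³ = (7.87 μC)·(0.27 m/0.357 m)³ = 3.405e-6 C.
Gauss's law: E·4πr² = Q_enc/ε₀.
E = k|Q_enc|/r² = (8.99×10^9)(3.405e-6)/(0.27)² = 4.20×10^5 N/C.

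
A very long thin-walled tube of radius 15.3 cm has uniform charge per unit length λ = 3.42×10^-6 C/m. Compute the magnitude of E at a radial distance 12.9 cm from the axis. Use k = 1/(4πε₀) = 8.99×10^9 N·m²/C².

|E| = 0 N/C

Choose a coaxial cylinder of radius r = 12.9 cm (arbitrary length L) as the Gaussian surface (r < 15.3 cm, inside the shell).
No charge is enclosed, so Gauss's law gives E·2πrL = 0 ⇒ E = 0.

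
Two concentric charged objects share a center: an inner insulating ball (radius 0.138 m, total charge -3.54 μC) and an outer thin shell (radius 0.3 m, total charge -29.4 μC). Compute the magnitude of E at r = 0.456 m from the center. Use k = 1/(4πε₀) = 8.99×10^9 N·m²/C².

Symmetry ⇒ E = E(r) r̂. Gaussian sphere of radius r = 0.456 m (r > 0.3 m, enclosing both).
Q_enc = (-3.54 μC) + (-29.4 μC) = -3.294×10^-5 C.
Since E is radial and uniform over the Gaussian sphere, Φ = E·4πr² = Q_enc/ε₀.
E = k|Q_enc|/r² = (8.99×10^9)(3.294×10^-5)/(0.456)² = 1.42×10^6 N/C.

|E| = 1.42×10^6 N/C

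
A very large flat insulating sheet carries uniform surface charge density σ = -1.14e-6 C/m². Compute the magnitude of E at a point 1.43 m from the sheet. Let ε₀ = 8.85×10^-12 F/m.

|E| ≈ 6.44e4 N/C

By planar symmetry E is perpendicular to the sheet and uniform; use a Gaussian pillbox with flat faces of area A on each side of the sheet.
Only the two end caps contribute flux: Φ = 2EA. With Q_enc = σA, Gauss's law gives E = |σ|/(2ε₀).
E = |σ|/(2ε₀) = (1.14×10^-6)/(2·8.85×10^-12) = 6.44×10^4 N/C.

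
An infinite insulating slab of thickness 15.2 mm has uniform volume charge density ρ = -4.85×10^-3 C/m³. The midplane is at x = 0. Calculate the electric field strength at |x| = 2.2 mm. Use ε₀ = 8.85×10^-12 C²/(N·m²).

By symmetry E is perpendicular to the slab. A Gaussian pillbox from −2.2 mm to +2.2 mm (face area A) lies entirely within the slab.
Q_enc = ρ·(2x)·A and flux = 2EA, so 2EA = 2ρxA/ε₀ ⇒ E = |ρ|x/ε₀.
E = (4.85e-3)(0.0022)/(8.85×10^-12) = 1.21×10^6 N/C.

|E| = 1.21×10^6 V/m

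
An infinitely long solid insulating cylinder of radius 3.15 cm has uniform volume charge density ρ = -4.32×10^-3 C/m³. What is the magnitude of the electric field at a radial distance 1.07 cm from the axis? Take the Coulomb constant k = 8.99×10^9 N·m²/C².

Take a coaxial cylindrical Gaussian surface of radius r = 1.07 cm and length L (r < R).
Charge inside radius r per length L is ρ·πr²·L, so λ_enc = ρπr² = -1.554e-6 C/m.
Gauss's law: E·2πrL = λ_enc L/ε₀.
E = 2k|λ_enc|/r = 2(8.99×10^9)(1.554e-6)/(0.0107) = 2.61×10^6 N/C.

|E| = 2.61×10^6 V/m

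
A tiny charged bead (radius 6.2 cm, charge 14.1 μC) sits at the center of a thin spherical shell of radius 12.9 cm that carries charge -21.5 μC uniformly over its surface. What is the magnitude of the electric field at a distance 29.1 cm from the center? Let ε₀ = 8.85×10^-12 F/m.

Take a concentric spherical Gaussian surface of radius r = 29.1 cm (r > 12.9 cm, enclosing both).
Q_enc = (14.1 μC) + (-21.5 μC) = -7.40×10^-6 C.
Since E is radial and uniform over the Gaussian sphere, Φ = E·4πr² = Q_enc/ε₀.
E = |Q_enc|/(4πε₀r²) = (7.40×10^-6)/(4π·8.85×10^-12·(0.291)²) = 7.86×10^5 N/C.

E = 7.86e5 N/C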